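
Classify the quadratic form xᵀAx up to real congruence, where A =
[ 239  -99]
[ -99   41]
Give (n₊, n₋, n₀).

step 0: pivot 239 → sign +
step 1: pivot -2/239 → sign −
signature = (1, 1, 0)

Answer: (1, 1, 0)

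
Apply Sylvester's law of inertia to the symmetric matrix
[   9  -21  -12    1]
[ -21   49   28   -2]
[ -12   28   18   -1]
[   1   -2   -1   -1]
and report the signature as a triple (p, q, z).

step 0: pivot 9 → sign +
step 1: pivot 2 → sign +
step 2: pivot -7/6 → sign −
step 3: pivot 2/21 → sign +
signature = (3, 1, 0)

Answer: (3, 1, 0)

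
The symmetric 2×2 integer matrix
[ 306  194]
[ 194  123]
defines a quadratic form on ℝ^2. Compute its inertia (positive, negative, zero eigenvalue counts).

step 0: pivot 306 → sign +
step 1: pivot 1/153 → sign +
signature = (2, 0, 0)

Answer: (2, 0, 0)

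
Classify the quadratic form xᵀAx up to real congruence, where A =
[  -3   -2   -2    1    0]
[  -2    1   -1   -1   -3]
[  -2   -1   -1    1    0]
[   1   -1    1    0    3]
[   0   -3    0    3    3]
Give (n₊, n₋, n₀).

Answer: (2, 3, 0)

Derivation:
step 0: pivot -3 → sign −
step 1: pivot 7/3 → sign +
step 2: pivot 2/7 → sign +
step 3: pivot -2 → sign −
step 4: pivot -3/2 → sign −
signature = (2, 3, 0)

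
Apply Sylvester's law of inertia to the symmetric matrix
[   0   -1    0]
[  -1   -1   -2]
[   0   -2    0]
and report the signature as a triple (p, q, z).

step 0: pivot -1 → sign −
step 1: pivot 1 → sign +
step 2: row/col 2 already zero → sign 0
signature = (1, 1, 1)

Answer: (1, 1, 1)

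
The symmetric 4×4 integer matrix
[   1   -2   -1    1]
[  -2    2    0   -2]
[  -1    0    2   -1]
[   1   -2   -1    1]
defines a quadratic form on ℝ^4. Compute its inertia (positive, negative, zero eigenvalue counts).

step 0: pivot 1 → sign +
step 1: pivot -2 → sign −
step 2: pivot 3 → sign +
step 3: row/col 3 already zero → sign 0
signature = (2, 1, 1)

Answer: (2, 1, 1)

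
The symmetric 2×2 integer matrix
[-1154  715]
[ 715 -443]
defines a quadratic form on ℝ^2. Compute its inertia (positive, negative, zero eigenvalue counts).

Answer: (1, 1, 0)

Derivation:
step 0: pivot -1154 → sign −
step 1: pivot 3/1154 → sign +
signature = (1, 1, 0)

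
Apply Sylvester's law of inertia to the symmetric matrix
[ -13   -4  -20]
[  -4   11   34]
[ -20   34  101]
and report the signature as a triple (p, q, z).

step 0: pivot -13 → sign −
step 1: pivot 159/13 → sign +
step 2: pivot -3/53 → sign −
signature = (1, 2, 0)

Answer: (1, 2, 0)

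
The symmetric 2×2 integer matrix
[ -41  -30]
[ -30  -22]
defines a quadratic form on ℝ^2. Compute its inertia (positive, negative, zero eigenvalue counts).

step 0: pivot -41 → sign −
step 1: pivot -2/41 → sign −
signature = (0, 2, 0)

Answer: (0, 2, 0)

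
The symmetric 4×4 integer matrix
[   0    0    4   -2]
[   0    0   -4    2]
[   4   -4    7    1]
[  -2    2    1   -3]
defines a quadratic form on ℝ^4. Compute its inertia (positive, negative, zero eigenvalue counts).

Answer: (1, 2, 1)

Derivation:
step 0: pivot 7 → sign +
step 1: pivot -16/7 → sign −
step 2: pivot -1/4 → sign −
step 3: row/col 3 already zero → sign 0
signature = (1, 2, 1)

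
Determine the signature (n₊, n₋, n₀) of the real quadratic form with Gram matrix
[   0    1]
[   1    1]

step 0: pivot 1 → sign +
step 1: pivot -1 → sign −
signature = (1, 1, 0)

Answer: (1, 1, 0)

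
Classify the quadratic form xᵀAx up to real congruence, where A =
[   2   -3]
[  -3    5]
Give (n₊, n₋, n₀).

Answer: (2, 0, 0)

Derivation:
step 0: pivot 2 → sign +
step 1: pivot 1/2 → sign +
signature = (2, 0, 0)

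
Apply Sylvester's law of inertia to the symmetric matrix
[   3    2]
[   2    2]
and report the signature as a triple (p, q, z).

step 0: pivot 3 → sign +
step 1: pivot 2/3 → sign +
signature = (2, 0, 0)

Answer: (2, 0, 0)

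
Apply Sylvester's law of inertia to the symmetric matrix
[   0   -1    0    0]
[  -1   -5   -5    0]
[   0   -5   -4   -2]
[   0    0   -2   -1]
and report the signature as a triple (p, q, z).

Answer: (1, 2, 1)

Derivation:
step 0: pivot -5 → sign −
step 1: pivot 1/5 → sign +
step 2: pivot -4 → sign −
step 3: row/col 3 already zero → sign 0
signature = (1, 2, 1)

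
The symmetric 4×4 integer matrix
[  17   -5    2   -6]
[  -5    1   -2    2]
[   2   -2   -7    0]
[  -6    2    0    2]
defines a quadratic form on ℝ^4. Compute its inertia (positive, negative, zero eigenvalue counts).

step 0: pivot 17 → sign +
step 1: pivot -8/17 → sign −
step 2: pivot -3 → sign −
step 3: row/col 3 already zero → sign 0
signature = (1, 2, 1)

Answer: (1, 2, 1)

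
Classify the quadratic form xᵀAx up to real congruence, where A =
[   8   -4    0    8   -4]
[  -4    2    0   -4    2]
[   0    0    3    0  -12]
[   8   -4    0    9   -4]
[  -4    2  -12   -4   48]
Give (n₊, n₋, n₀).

step 0: pivot 8 → sign +
step 1: pivot 3 → sign +
step 2: pivot 1 → sign +
step 3: pivot -2 → sign −
step 4: row/col 4 already zero → sign 0
signature = (3, 1, 1)

Answer: (3, 1, 1)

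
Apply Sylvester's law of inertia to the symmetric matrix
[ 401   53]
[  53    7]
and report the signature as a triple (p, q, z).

step 0: pivot 401 → sign +
step 1: pivot -2/401 → sign −
signature = (1, 1, 0)

Answer: (1, 1, 0)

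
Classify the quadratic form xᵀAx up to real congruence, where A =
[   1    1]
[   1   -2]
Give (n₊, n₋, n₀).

step 0: pivot 1 → sign +
step 1: pivot -3 → sign −
signature = (1, 1, 0)

Answer: (1, 1, 0)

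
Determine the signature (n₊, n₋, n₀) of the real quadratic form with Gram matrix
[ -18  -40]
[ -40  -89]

step 0: pivot -18 → sign −
step 1: pivot -1/9 → sign −
signature = (0, 2, 0)

Answer: (0, 2, 0)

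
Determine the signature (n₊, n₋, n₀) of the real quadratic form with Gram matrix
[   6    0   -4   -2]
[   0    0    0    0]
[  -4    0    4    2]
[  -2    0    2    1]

step 0: pivot 6 → sign +
step 1: pivot 4/3 → sign +
step 2: row/col 2 already zero → sign 0
step 3: row/col 3 already zero → sign 0
signature = (2, 0, 2)

Answer: (2, 0, 2)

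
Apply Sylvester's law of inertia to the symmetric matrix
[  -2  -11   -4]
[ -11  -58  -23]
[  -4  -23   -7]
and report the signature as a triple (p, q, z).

Answer: (2, 1, 0)

Derivation:
step 0: pivot -2 → sign −
step 1: pivot 5/2 → sign +
step 2: pivot 3/5 → sign +
signature = (2, 1, 0)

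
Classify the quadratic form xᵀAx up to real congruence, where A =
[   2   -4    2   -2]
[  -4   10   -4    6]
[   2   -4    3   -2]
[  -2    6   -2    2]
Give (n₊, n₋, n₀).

step 0: pivot 2 → sign +
step 1: pivot 2 → sign +
step 2: pivot 1 → sign +
step 3: pivot -2 → sign −
signature = (3, 1, 0)

Answer: (3, 1, 0)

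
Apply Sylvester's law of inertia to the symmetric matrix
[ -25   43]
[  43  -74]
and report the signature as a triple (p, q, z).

Answer: (0, 2, 0)

Derivation:
step 0: pivot -25 → sign −
step 1: pivot -1/25 → sign −
signature = (0, 2, 0)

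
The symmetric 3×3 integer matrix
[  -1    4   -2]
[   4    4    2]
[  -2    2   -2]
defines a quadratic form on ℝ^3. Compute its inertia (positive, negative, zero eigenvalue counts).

Answer: (2, 1, 0)

Derivation:
step 0: pivot -1 → sign −
step 1: pivot 20 → sign +
step 2: pivot 1/5 → sign +
signature = (2, 1, 0)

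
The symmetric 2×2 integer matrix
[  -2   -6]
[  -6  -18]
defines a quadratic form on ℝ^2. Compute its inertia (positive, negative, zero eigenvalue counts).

Answer: (0, 1, 1)

Derivation:
step 0: pivot -2 → sign −
step 1: row/col 1 already zero → sign 0
signature = (0, 1, 1)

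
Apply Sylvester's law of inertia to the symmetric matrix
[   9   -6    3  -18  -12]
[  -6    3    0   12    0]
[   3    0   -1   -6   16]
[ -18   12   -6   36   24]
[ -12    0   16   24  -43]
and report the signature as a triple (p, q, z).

Answer: (2, 2, 1)

Derivation:
step 0: pivot 9 → sign +
step 1: pivot -1 → sign −
step 2: pivot 2 → sign +
step 3: pivot -3 → sign −
step 4: row/col 4 already zero → sign 0
signature = (2, 2, 1)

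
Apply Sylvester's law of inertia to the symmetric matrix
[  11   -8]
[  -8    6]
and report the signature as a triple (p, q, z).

step 0: pivot 11 → sign +
step 1: pivot 2/11 → sign +
signature = (2, 0, 0)

Answer: (2, 0, 0)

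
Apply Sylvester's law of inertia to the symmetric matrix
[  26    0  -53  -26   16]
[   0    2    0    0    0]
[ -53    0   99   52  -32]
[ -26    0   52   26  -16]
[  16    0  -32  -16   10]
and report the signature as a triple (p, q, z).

Answer: (4, 1, 0)

Derivation:
step 0: pivot 26 → sign +
step 1: pivot 2 → sign +
step 2: pivot -235/26 → sign −
step 3: pivot 26/235 → sign +
step 4: pivot 2/13 → sign +
signature = (4, 1, 0)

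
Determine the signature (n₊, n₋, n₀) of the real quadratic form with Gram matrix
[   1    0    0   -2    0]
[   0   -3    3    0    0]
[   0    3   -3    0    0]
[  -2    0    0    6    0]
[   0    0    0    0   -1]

Answer: (2, 2, 1)

Derivation:
step 0: pivot 1 → sign +
step 1: pivot -3 → sign −
step 2: pivot 2 → sign +
step 3: pivot -1 → sign −
step 4: row/col 4 already zero → sign 0
signature = (2, 2, 1)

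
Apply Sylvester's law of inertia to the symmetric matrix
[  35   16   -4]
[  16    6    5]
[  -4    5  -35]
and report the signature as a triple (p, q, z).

Answer: (2, 1, 0)

Derivation:
step 0: pivot 35 → sign +
step 1: pivot -46/35 → sign −
step 2: pivot 1/46 → sign +
signature = (2, 1, 0)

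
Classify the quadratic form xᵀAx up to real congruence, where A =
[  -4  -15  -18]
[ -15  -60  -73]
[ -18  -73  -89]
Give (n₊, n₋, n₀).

Answer: (1, 2, 0)

Derivation:
step 0: pivot -4 → sign −
step 1: pivot -15/4 → sign −
step 2: pivot 1/15 → sign +
signature = (1, 2, 0)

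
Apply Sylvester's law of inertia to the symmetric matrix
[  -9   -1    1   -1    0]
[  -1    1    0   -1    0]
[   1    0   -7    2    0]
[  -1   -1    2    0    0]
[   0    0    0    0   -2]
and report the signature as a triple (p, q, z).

step 0: pivot -9 → sign −
step 1: pivot 10/9 → sign +
step 2: pivot -69/10 → sign −
step 3: pivot -3/23 → sign −
step 4: pivot -2 → sign −
signature = (1, 4, 0)

Answer: (1, 4, 0)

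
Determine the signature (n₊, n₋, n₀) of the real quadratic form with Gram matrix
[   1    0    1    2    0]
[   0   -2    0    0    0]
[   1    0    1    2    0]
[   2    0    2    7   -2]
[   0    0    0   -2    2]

step 0: pivot 1 → sign +
step 1: pivot -2 → sign −
step 2: pivot 3 → sign +
step 3: pivot 2/3 → sign +
step 4: row/col 4 already zero → sign 0
signature = (3, 1, 1)

Answer: (3, 1, 1)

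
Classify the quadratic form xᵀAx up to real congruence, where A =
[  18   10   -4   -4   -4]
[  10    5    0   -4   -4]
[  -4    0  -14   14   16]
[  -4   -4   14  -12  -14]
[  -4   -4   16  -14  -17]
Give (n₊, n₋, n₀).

step 0: pivot 18 → sign +
step 1: pivot -5/9 → sign −
step 2: pivot -6 → sign −
step 3: pivot -6/5 → sign −
step 4: pivot -1/3 → sign −
signature = (1, 4, 0)

Answer: (1, 4, 0)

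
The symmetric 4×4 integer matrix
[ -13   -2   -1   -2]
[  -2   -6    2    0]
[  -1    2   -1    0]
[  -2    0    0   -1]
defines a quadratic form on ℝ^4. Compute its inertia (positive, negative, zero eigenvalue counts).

Answer: (0, 3, 1)

Derivation:
step 0: pivot -13 → sign −
step 1: pivot -74/13 → sign −
step 2: pivot -4/37 → sign −
step 3: row/col 3 already zero → sign 0
signature = (0, 3, 1)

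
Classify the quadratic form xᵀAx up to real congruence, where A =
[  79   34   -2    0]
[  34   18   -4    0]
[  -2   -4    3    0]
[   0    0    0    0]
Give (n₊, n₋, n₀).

Answer: (3, 0, 1)

Derivation:
step 0: pivot 79 → sign +
step 1: pivot 266/79 → sign +
step 2: pivot 3/133 → sign +
step 3: row/col 3 already zero → sign 0
signature = (3, 0, 1)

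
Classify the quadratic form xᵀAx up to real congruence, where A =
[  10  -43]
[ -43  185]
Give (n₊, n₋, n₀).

step 0: pivot 10 → sign +
step 1: pivot 1/10 → sign +
signature = (2, 0, 0)

Answer: (2, 0, 0)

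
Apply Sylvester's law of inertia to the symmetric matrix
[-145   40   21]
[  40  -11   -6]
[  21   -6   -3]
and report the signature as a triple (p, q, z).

step 0: pivot -145 → sign −
step 1: pivot 1/29 → sign +
step 2: pivot -6/5 → sign −
signature = (1, 2, 0)

Answer: (1, 2, 0)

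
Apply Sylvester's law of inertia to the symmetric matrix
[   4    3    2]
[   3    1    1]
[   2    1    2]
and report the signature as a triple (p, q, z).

step 0: pivot 4 → sign +
step 1: pivot -5/4 → sign −
step 2: pivot 6/5 → sign +
signature = (2, 1, 0)

Answer: (2, 1, 0)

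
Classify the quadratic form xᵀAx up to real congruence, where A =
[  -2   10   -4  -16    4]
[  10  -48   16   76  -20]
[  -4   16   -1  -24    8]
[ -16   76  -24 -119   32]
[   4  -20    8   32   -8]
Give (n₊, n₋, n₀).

Answer: (2, 2, 1)

Derivation:
step 0: pivot -2 → sign −
step 1: pivot 2 → sign +
step 2: pivot -1 → sign −
step 3: pivot 1 → sign +
step 4: row/col 4 already zero → sign 0
signature = (2, 2, 1)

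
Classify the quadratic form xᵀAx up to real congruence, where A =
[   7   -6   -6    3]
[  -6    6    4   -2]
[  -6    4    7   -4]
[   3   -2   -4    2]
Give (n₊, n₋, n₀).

step 0: pivot 7 → sign +
step 1: pivot 6/7 → sign +
step 2: pivot 1/3 → sign +
step 3: pivot -1 → sign −
signature = (3, 1, 0)

Answer: (3, 1, 0)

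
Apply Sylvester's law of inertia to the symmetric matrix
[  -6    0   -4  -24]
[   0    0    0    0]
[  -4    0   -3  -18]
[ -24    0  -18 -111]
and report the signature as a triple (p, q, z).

Answer: (0, 3, 1)

Derivation:
step 0: pivot -6 → sign −
step 1: pivot -1/3 → sign −
step 2: pivot -3 → sign −
step 3: row/col 3 already zero → sign 0
signature = (0, 3, 1)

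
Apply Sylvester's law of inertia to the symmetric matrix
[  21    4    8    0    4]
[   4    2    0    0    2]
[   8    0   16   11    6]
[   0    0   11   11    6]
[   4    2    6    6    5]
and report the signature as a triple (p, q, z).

step 0: pivot 21 → sign +
step 1: pivot 26/21 → sign +
step 2: pivot 144/13 → sign +
step 3: pivot 11/144 → sign +
step 4: pivot -3/11 → sign −
signature = (4, 1, 0)

Answer: (4, 1, 0)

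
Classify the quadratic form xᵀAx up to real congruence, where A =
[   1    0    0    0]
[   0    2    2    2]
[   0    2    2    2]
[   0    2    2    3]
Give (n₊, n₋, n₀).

Answer: (3, 0, 1)

Derivation:
step 0: pivot 1 → sign +
step 1: pivot 2 → sign +
step 2: pivot 1 → sign +
step 3: row/col 3 already zero → sign 0
signature = (3, 0, 1)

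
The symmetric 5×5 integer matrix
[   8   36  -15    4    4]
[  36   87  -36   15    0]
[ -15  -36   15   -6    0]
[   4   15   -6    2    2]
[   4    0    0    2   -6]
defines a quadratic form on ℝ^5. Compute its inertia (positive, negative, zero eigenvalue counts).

step 0: pivot 8 → sign +
step 1: pivot -75 → sign −
step 2: pivot 21/200 → sign +
step 3: pivot -3/7 → sign −
step 4: pivot -2 → sign −
signature = (2, 3, 0)

Answer: (2, 3, 0)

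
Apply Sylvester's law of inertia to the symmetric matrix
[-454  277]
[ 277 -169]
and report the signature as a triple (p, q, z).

step 0: pivot -454 → sign −
step 1: pivot 3/454 → sign +
signature = (1, 1, 0)

Answer: (1, 1, 0)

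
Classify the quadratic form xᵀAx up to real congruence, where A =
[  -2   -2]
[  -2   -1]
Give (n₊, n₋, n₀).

step 0: pivot -2 → sign −
step 1: pivot 1 → sign +
signature = (1, 1, 0)

Answer: (1, 1, 0)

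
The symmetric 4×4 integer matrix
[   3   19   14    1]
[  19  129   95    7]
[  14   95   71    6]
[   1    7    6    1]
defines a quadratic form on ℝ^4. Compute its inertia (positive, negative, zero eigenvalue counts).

step 0: pivot 3 → sign +
step 1: pivot 26/3 → sign +
step 2: pivot 27/26 → sign +
step 3: pivot -2/27 → sign −
signature = (3, 1, 0)

Answer: (3, 1, 0)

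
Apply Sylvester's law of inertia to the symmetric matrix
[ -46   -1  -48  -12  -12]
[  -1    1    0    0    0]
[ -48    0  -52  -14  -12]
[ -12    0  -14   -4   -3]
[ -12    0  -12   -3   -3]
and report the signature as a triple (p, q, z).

Answer: (2, 2, 1)

Derivation:
step 0: pivot -46 → sign −
step 1: pivot 47/46 → sign +
step 2: pivot -140/47 → sign −
step 3: pivot 3/35 → sign +
step 4: row/col 4 already zero → sign 0
signature = (2, 2, 1)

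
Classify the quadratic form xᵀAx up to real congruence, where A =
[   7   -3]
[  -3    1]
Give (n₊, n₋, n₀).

step 0: pivot 7 → sign +
step 1: pivot -2/7 → sign −
signature = (1, 1, 0)

Answer: (1, 1, 0)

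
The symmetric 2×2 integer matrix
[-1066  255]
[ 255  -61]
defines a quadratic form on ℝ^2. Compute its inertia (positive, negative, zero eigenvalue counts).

Answer: (0, 2, 0)

Derivation:
step 0: pivot -1066 → sign −
step 1: pivot -1/1066 → sign −
signature = (0, 2, 0)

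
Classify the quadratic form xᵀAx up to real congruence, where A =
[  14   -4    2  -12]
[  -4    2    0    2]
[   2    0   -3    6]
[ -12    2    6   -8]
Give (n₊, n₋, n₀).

Answer: (2, 2, 0)

Derivation:
step 0: pivot 14 → sign +
step 1: pivot 6/7 → sign +
step 2: pivot -11/3 → sign −
step 3: pivot -2/11 → sign −
signature = (2, 2, 0)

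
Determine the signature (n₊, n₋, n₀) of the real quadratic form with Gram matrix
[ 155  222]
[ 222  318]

step 0: pivot 155 → sign +
step 1: pivot 6/155 → sign +
signature = (2, 0, 0)

Answer: (2, 0, 0)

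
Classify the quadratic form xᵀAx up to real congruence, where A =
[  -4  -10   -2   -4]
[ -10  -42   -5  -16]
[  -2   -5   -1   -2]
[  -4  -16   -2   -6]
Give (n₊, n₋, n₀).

step 0: pivot -4 → sign −
step 1: pivot -17 → sign −
step 2: pivot 2/17 → sign +
step 3: row/col 3 already zero → sign 0
signature = (1, 2, 1)

Answer: (1, 2, 1)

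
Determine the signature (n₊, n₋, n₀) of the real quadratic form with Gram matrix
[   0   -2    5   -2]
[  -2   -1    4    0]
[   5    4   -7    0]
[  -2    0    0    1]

Answer: (2, 2, 0)

Derivation:
step 0: pivot -1 → sign −
step 1: pivot 4 → sign +
step 2: pivot 27/4 → sign +
step 3: pivot -1/3 → sign −
signature = (2, 2, 0)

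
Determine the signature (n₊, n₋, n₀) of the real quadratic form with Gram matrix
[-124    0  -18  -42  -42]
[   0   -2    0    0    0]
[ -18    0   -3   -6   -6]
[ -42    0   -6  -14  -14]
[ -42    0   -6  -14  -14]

step 0: pivot -124 → sign −
step 1: pivot -2 → sign −
step 2: pivot -12/31 → sign −
step 3: pivot 1/4 → sign +
step 4: row/col 4 already zero → sign 0
signature = (1, 3, 1)

Answer: (1, 3, 1)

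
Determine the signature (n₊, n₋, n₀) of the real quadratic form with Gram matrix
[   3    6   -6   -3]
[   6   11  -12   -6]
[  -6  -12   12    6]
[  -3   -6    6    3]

step 0: pivot 3 → sign +
step 1: pivot -1 → sign −
step 2: row/col 2 already zero → sign 0
step 3: row/col 3 already zero → sign 0
signature = (1, 1, 2)

Answer: (1, 1, 2)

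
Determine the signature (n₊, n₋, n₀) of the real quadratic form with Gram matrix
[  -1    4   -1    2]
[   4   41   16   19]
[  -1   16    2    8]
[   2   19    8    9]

Answer: (2, 1, 1)

Derivation:
step 0: pivot -1 → sign −
step 1: pivot 57 → sign +
step 2: pivot 9/19 → sign +
step 3: row/col 3 already zero → sign 0
signature = (2, 1, 1)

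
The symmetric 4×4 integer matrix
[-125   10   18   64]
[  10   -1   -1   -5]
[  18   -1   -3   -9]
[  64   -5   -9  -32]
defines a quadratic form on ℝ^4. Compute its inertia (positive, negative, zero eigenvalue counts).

Answer: (2, 2, 0)

Derivation:
step 0: pivot -125 → sign −
step 1: pivot -1/5 → sign −
step 2: pivot 14/25 → sign +
step 3: pivot 3/7 → sign +
signature = (2, 2, 0)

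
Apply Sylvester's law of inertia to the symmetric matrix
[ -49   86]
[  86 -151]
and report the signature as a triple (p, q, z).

Answer: (0, 2, 0)

Derivation:
step 0: pivot -49 → sign −
step 1: pivot -3/49 → sign −
signature = (0, 2, 0)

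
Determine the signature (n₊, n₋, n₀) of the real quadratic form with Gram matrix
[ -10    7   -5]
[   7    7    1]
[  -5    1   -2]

step 0: pivot -10 → sign −
step 1: pivot 119/10 → sign +
step 2: pivot -3/119 → sign −
signature = (1, 2, 0)

Answer: (1, 2, 0)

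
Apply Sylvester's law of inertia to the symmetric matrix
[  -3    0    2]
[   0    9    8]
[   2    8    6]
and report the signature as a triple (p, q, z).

step 0: pivot -3 → sign −
step 1: pivot 9 → sign +
step 2: pivot 2/9 → sign +
signature = (2, 1, 0)

Answer: (2, 1, 0)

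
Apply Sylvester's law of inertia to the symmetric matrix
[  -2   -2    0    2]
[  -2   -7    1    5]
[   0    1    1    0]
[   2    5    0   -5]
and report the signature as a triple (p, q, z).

Answer: (1, 3, 0)

Derivation:
step 0: pivot -2 → sign −
step 1: pivot -5 → sign −
step 2: pivot 6/5 → sign +
step 3: pivot -3/2 → sign −
signature = (1, 3, 0)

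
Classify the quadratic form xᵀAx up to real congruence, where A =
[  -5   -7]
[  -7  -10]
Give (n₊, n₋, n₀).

Answer: (0, 2, 0)

Derivation:
step 0: pivot -5 → sign −
step 1: pivot -1/5 → sign −
signature = (0, 2, 0)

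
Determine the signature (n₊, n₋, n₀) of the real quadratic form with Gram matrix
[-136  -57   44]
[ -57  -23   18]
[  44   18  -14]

step 0: pivot -136 → sign −
step 1: pivot 121/136 → sign +
step 2: pivot 2/121 → sign +
signature = (2, 1, 0)

Answer: (2, 1, 0)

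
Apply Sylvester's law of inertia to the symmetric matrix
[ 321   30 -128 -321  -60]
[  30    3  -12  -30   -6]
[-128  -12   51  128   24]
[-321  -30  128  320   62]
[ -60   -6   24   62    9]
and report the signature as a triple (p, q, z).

step 0: pivot 321 → sign +
step 1: pivot 21/107 → sign +
step 2: pivot -1/21 → sign −
step 3: pivot -1 → sign −
step 4: pivot 1 → sign +
signature = (3, 2, 0)

Answer: (3, 2, 0)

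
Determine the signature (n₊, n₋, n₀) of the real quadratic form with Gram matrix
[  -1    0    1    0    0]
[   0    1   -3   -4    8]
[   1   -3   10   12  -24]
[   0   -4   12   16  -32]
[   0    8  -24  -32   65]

step 0: pivot -1 → sign −
step 1: pivot 1 → sign +
step 2: pivot 2 → sign +
step 3: pivot 1 → sign +
step 4: row/col 4 already zero → sign 0
signature = (3, 1, 1)

Answer: (3, 1, 1)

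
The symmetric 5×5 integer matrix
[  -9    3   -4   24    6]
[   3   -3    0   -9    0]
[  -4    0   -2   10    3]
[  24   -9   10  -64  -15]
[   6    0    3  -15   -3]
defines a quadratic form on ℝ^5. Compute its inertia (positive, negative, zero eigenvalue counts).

Answer: (3, 2, 0)

Derivation:
step 0: pivot -9 → sign −
step 1: pivot -2 → sign −
step 2: pivot 2/3 → sign +
step 3: pivot 1/2 → sign +
step 4: pivot 3/2 → sign +
signature = (3, 2, 0)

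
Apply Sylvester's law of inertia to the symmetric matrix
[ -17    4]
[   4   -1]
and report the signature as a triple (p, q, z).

Answer: (0, 2, 0)

Derivation:
step 0: pivot -17 → sign −
step 1: pivot -1/17 → sign −
signature = (0, 2, 0)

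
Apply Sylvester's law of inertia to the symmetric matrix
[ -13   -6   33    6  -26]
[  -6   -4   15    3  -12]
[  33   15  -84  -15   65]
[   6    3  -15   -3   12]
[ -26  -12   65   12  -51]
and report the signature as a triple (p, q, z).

step 0: pivot -13 → sign −
step 1: pivot -16/13 → sign −
step 2: pivot -3/16 → sign −
step 3: pivot 19/3 → sign +
step 4: pivot -3/19 → sign −
signature = (1, 4, 0)

Answer: (1, 4, 0)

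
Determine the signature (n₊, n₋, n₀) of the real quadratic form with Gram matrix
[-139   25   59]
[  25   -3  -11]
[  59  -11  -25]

step 0: pivot -139 → sign −
step 1: pivot 208/139 → sign +
step 2: pivot -3/52 → sign −
signature = (1, 2, 0)

Answer: (1, 2, 0)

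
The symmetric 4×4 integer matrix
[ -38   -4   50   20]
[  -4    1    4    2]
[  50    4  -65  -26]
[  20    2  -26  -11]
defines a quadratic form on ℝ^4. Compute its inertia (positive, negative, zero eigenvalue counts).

Answer: (1, 3, 0)

Derivation:
step 0: pivot -38 → sign −
step 1: pivot 27/19 → sign +
step 2: pivot -1/3 → sign −
step 3: pivot -1/3 → sign −
signature = (1, 3, 0)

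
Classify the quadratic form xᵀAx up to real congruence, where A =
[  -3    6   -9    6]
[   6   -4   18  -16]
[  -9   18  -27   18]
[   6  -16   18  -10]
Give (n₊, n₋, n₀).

Answer: (1, 1, 2)

Derivation:
step 0: pivot -3 → sign −
step 1: pivot 8 → sign +
step 2: row/col 2 already zero → sign 0
step 3: row/col 3 already zero → sign 0
signature = (1, 1, 2)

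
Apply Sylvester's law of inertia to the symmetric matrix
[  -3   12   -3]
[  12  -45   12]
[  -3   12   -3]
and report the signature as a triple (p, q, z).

step 0: pivot -3 → sign −
step 1: pivot 3 → sign +
step 2: row/col 2 already zero → sign 0
signature = (1, 1, 1)

Answer: (1, 1, 1)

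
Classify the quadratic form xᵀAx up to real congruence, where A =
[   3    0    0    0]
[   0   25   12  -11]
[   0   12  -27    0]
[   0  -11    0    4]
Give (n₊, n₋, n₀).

step 0: pivot 3 → sign +
step 1: pivot 25 → sign +
step 2: pivot -819/25 → sign −
step 3: pivot 1/91 → sign +
signature = (3, 1, 0)

Answer: (3, 1, 0)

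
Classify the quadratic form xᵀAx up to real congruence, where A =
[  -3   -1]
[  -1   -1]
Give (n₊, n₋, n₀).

Answer: (0, 2, 0)

Derivation:
step 0: pivot -3 → sign −
step 1: pivot -2/3 → sign −
signature = (0, 2, 0)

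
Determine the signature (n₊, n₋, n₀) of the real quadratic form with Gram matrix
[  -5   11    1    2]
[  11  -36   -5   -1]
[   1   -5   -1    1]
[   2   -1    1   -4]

Answer: (1, 3, 0)

Derivation:
step 0: pivot -5 → sign −
step 1: pivot -59/5 → sign −
step 2: pivot -8/59 → sign −
step 3: pivot 3/8 → sign +
signature = (1, 3, 0)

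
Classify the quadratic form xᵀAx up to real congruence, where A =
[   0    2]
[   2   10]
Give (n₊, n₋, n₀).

step 0: pivot 10 → sign +
step 1: pivot -2/5 → sign −
signature = (1, 1, 0)

Answer: (1, 1, 0)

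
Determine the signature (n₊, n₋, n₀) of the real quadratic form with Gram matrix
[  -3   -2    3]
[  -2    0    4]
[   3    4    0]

step 0: pivot -3 → sign −
step 1: pivot 4/3 → sign +
step 2: row/col 2 already zero → sign 0
signature = (1, 1, 1)

Answer: (1, 1, 1)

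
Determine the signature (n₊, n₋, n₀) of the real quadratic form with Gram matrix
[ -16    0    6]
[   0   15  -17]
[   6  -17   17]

Answer: (1, 2, 0)

Derivation:
step 0: pivot -16 → sign −
step 1: pivot 15 → sign +
step 2: pivot -1/60 → sign −
signature = (1, 2, 0)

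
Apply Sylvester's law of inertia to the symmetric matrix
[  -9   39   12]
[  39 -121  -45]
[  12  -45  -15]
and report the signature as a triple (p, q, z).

Answer: (1, 2, 0)

Derivation:
step 0: pivot -9 → sign −
step 1: pivot 48 → sign +
step 2: pivot -1/48 → sign −
signature = (1, 2, 0)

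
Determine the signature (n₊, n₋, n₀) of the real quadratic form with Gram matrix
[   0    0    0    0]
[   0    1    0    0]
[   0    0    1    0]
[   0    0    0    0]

step 0: pivot 1 → sign +
step 1: pivot 1 → sign +
step 2: row/col 2 already zero → sign 0
step 3: row/col 3 already zero → sign 0
signature = (2, 0, 2)

Answer: (2, 0, 2)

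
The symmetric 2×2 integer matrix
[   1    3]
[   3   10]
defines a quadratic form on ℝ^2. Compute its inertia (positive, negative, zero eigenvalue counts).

step 0: pivot 1 → sign +
step 1: pivot 1 → sign +
signature = (2, 0, 0)

Answer: (2, 0, 0)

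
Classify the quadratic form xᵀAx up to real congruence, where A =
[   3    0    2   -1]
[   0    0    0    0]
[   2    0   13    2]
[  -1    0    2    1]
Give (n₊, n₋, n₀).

Answer: (3, 0, 1)

Derivation:
step 0: pivot 3 → sign +
step 1: pivot 35/3 → sign +
step 2: pivot 2/35 → sign +
step 3: row/col 3 already zero → sign 0
signature = (3, 0, 1)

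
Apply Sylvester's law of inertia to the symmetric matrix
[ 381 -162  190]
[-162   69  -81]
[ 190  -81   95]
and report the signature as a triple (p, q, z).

Answer: (2, 1, 0)

Derivation:
step 0: pivot 381 → sign +
step 1: pivot 15/127 → sign +
step 2: pivot -2/15 → sign −
signature = (2, 1, 0)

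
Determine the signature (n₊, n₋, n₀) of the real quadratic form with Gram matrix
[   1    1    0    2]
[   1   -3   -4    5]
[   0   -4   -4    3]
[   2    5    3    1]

step 0: pivot 1 → sign +
step 1: pivot -4 → sign −
step 2: pivot -3/4 → sign −
step 3: row/col 3 already zero → sign 0
signature = (1, 2, 1)

Answer: (1, 2, 1)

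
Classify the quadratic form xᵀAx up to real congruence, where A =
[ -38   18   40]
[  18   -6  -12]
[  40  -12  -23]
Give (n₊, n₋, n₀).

step 0: pivot -38 → sign −
step 1: pivot 48/19 → sign +
step 2: row/col 2 already zero → sign 0
signature = (1, 1, 1)

Answer: (1, 1, 1)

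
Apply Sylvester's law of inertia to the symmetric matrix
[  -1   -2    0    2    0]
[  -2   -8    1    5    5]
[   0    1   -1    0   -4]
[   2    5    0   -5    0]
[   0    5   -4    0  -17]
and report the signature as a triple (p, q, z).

Answer: (0, 5, 0)

Derivation:
step 0: pivot -1 → sign −
step 1: pivot -4 → sign −
step 2: pivot -3/4 → sign −
step 3: pivot -2/3 → sign −
step 4: pivot -1/2 → sign −
signature = (0, 5, 0)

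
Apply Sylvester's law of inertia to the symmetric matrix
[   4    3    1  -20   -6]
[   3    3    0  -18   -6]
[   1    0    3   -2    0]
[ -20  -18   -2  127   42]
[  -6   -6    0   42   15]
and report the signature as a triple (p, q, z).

step 0: pivot 4 → sign +
step 1: pivot 3/4 → sign +
step 2: pivot 2 → sign +
step 3: pivot 15 → sign +
step 4: pivot 3/5 → sign +
signature = (5, 0, 0)

Answer: (5, 0, 0)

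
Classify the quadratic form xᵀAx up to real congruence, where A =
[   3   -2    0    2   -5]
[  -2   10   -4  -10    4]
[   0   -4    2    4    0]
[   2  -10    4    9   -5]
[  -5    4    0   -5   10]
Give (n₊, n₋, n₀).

step 0: pivot 3 → sign +
step 1: pivot 26/3 → sign +
step 2: pivot 2/13 → sign +
step 3: pivot -1 → sign −
step 4: pivot 2 → sign +
signature = (4, 1, 0)

Answer: (4, 1, 0)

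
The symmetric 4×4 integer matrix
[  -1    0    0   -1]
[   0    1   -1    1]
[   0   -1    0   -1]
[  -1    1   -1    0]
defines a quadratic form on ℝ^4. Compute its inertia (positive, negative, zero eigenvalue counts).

step 0: pivot -1 → sign −
step 1: pivot 1 → sign +
step 2: pivot -1 → sign −
step 3: row/col 3 already zero → sign 0
signature = (1, 2, 1)

Answer: (1, 2, 1)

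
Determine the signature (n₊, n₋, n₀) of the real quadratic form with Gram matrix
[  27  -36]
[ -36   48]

Answer: (1, 0, 1)

Derivation:
step 0: pivot 27 → sign +
step 1: row/col 1 already zero → sign 0
signature = (1, 0, 1)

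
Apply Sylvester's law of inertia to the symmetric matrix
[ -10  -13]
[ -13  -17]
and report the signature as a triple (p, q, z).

step 0: pivot -10 → sign −
step 1: pivot -1/10 → sign −
signature = (0, 2, 0)

Answer: (0, 2, 0)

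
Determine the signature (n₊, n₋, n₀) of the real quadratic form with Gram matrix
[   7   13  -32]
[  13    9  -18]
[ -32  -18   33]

step 0: pivot 7 → sign +
step 1: pivot -106/7 → sign −
step 2: pivot 3/53 → sign +
signature = (2, 1, 0)

Answer: (2, 1, 0)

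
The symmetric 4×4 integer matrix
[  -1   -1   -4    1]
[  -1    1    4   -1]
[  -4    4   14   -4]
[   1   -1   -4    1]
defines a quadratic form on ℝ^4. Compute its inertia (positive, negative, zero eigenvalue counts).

Answer: (1, 2, 1)

Derivation:
step 0: pivot -1 → sign −
step 1: pivot 2 → sign +
step 2: pivot -2 → sign −
step 3: row/col 3 already zero → sign 0
signature = (1, 2, 1)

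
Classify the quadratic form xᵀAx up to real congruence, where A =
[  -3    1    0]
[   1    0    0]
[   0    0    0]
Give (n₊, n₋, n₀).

Answer: (1, 1, 1)

Derivation:
step 0: pivot -3 → sign −
step 1: pivot 1/3 → sign +
step 2: row/col 2 already zero → sign 0
signature = (1, 1, 1)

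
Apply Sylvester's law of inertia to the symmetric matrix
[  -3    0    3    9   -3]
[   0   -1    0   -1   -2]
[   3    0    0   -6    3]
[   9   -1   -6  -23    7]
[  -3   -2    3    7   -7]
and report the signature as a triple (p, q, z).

step 0: pivot -3 → sign −
step 1: pivot -1 → sign −
step 2: pivot 3 → sign +
step 3: pivot 2 → sign +
step 4: row/col 4 already zero → sign 0
signature = (2, 2, 1)

Answer: (2, 2, 1)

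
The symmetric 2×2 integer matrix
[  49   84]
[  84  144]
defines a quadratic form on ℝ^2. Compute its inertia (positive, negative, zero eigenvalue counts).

step 0: pivot 49 → sign +
step 1: row/col 1 already zero → sign 0
signature = (1, 0, 1)

Answer: (1, 0, 1)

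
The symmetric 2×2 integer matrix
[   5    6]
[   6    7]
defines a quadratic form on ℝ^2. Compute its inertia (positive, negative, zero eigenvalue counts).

Answer: (1, 1, 0)

Derivation:
step 0: pivot 5 → sign +
step 1: pivot -1/5 → sign −
signature = (1, 1, 0)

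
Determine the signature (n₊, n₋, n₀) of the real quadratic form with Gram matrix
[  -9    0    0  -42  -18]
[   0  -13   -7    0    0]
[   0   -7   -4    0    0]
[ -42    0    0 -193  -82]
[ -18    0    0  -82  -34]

step 0: pivot -9 → sign −
step 1: pivot -13 → sign −
step 2: pivot -3/13 → sign −
step 3: pivot 3 → sign +
step 4: pivot 2/3 → sign +
signature = (2, 3, 0)

Answer: (2, 3, 0)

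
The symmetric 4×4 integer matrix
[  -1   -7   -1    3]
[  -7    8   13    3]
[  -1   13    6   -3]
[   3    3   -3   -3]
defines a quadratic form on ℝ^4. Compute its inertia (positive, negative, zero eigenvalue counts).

step 0: pivot -1 → sign −
step 1: pivot 57 → sign +
step 2: pivot -1/57 → sign −
step 3: pivot 6 → sign +
signature = (2, 2, 0)

Answer: (2, 2, 0)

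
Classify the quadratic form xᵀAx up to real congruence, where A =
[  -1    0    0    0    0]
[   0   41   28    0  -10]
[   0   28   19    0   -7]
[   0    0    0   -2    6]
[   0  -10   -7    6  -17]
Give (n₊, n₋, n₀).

Answer: (1, 4, 0)

Derivation:
step 0: pivot -1 → sign −
step 1: pivot 41 → sign +
step 2: pivot -5/41 → sign −
step 3: pivot -2 → sign −
step 4: pivot -6/5 → sign −
signature = (1, 4, 0)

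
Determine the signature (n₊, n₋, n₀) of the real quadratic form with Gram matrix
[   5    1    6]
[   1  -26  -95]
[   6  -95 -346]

step 0: pivot 5 → sign +
step 1: pivot -131/5 → sign −
step 2: pivot 3/131 → sign +
signature = (2, 1, 0)

Answer: (2, 1, 0)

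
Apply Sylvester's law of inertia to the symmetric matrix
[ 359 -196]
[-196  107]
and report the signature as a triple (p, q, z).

Answer: (1, 1, 0)

Derivation:
step 0: pivot 359 → sign +
step 1: pivot -3/359 → sign −
signature = (1, 1, 0)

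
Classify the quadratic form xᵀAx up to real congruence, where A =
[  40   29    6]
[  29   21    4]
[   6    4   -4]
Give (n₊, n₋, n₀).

Answer: (1, 1, 1)

Derivation:
step 0: pivot 40 → sign +
step 1: pivot -1/40 → sign −
step 2: row/col 2 already zero → sign 0
signature = (1, 1, 1)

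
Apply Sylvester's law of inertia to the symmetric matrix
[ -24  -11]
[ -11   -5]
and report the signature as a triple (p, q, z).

step 0: pivot -24 → sign −
step 1: pivot 1/24 → sign +
signature = (1, 1, 0)

Answer: (1, 1, 0)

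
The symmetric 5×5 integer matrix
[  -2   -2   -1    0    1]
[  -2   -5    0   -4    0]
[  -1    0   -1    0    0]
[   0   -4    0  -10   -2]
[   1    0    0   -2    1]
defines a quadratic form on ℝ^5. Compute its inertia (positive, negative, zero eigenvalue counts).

Answer: (1, 3, 1)

Derivation:
step 0: pivot -2 → sign −
step 1: pivot -3 → sign −
step 2: pivot -1/6 → sign −
step 3: pivot 6 → sign +
step 4: row/col 4 already zero → sign 0
signature = (1, 3, 1)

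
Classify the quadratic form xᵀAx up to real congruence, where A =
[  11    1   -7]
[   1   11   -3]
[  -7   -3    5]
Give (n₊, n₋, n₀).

step 0: pivot 11 → sign +
step 1: pivot 120/11 → sign +
step 2: pivot 1/30 → sign +
signature = (3, 0, 0)

Answer: (3, 0, 0)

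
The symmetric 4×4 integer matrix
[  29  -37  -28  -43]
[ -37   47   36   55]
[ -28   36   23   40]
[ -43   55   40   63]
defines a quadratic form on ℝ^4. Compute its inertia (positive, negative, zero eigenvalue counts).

Answer: (1, 3, 0)

Derivation:
step 0: pivot 29 → sign +
step 1: pivot -6/29 → sign −
step 2: pivot -11/3 → sign −
step 3: pivot -2/11 → sign −
signature = (1, 3, 0)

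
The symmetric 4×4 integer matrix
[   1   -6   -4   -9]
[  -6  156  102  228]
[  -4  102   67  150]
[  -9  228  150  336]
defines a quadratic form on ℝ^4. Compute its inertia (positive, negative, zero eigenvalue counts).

Answer: (3, 0, 1)

Derivation:
step 0: pivot 1 → sign +
step 1: pivot 120 → sign +
step 2: pivot 3/10 → sign +
step 3: row/col 3 already zero → sign 0
signature = (3, 0, 1)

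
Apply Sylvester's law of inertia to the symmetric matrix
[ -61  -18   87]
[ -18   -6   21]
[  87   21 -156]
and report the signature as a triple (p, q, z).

Answer: (0, 3, 0)

Derivation:
step 0: pivot -61 → sign −
step 1: pivot -42/61 → sign −
step 2: pivot -3/14 → sign −
signature = (0, 3, 0)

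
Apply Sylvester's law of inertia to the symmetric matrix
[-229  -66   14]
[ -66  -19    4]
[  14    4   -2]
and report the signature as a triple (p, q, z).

step 0: pivot -229 → sign −
step 1: pivot 5/229 → sign +
step 2: pivot -6/5 → sign −
signature = (1, 2, 0)

Answer: (1, 2, 0)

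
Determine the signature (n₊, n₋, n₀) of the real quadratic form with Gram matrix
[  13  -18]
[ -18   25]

step 0: pivot 13 → sign +
step 1: pivot 1/13 → sign +
signature = (2, 0, 0)

Answer: (2, 0, 0)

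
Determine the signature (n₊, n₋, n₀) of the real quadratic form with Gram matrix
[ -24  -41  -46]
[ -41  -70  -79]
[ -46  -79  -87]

step 0: pivot -24 → sign −
step 1: pivot 1/24 → sign +
step 2: pivot -3 → sign −
signature = (1, 2, 0)

Answer: (1, 2, 0)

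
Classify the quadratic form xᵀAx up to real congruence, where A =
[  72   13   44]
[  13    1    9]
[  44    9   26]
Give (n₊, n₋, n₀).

Answer: (1, 2, 0)

Derivation:
step 0: pivot 72 → sign +
step 1: pivot -97/72 → sign −
step 2: pivot -6/97 → sign −
signature = (1, 2, 0)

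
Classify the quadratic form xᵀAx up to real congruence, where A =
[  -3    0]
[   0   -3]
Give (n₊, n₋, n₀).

step 0: pivot -3 → sign −
step 1: pivot -3 → sign −
signature = (0, 2, 0)

Answer: (0, 2, 0)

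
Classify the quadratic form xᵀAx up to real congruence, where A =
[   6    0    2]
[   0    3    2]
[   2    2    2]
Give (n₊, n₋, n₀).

Answer: (2, 0, 1)

Derivation:
step 0: pivot 6 → sign +
step 1: pivot 3 → sign +
step 2: row/col 2 already zero → sign 0
signature = (2, 0, 1)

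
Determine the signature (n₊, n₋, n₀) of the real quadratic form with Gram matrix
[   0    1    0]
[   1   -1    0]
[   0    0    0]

Answer: (1, 1, 1)

Derivation:
step 0: pivot -1 → sign −
step 1: pivot 1 → sign +
step 2: row/col 2 already zero → sign 0
signature = (1, 1, 1)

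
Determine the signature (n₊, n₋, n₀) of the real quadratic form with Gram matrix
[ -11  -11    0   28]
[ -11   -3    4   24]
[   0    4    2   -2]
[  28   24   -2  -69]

step 0: pivot -11 → sign −
step 1: pivot 8 → sign +
step 2: pivot 3/11 → sign +
step 3: row/col 3 already zero → sign 0
signature = (2, 1, 1)

Answer: (2, 1, 1)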